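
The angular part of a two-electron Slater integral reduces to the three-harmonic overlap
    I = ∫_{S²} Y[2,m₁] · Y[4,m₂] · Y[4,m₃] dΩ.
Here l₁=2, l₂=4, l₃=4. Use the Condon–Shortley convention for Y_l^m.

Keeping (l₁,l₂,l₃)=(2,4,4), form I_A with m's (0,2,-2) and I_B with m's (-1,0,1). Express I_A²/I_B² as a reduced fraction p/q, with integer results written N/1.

32/15

l's match ⇒ only the (l;m) 3-j factors differ between A and B.
A: triangle coeff Δ(2,4,4) = 1/13860; Σ_t [0,2]: t=0:+1/2880 t=1:−1/120 t=2:+1/192 = -1/360; (3j)²=16/3465 [(2 4 4; 0 2 -2)], sign=-1
B: triangle coeff Δ(2,4,4) = 1/13860; Σ_t [1,2]: t=1:−1/72 t=2:+1/96 = -1/288; (3j)²=1/462 [(2 4 4; -1 0 1)], sign=+1
I_A²/I_B² = (16/3465)/(1/462) = 32/15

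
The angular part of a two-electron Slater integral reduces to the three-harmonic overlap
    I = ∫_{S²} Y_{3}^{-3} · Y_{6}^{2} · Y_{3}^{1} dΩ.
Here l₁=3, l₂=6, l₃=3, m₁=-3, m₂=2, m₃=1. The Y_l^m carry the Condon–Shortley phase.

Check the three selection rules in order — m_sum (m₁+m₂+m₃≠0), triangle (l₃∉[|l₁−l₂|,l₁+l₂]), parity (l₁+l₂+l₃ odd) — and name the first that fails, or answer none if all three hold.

none

azimuthal sum: -3 + 2 + 1 = 0  ✓
3 ≤ 3 ≤ 9 (triangle on l)  ✓
L = 3 + 6 + 3 = 12 (even)  ✓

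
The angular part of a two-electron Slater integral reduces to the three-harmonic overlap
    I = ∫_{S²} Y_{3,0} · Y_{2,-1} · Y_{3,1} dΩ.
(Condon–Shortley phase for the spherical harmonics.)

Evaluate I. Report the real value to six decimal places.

-0.059471

m-sum 0 ✓  L=8 even ✓  1≤3≤5 ✓
Π(2lᵢ+1) = 7×5×7 = 245
triangle coeff Δ(3,2,3) = 1/3780
Σ_t [0,2]: t=0:+1/24 t=1:−1/4 t=2:+1/24 = -1/6
(3j)²=4/105 [(3 2 3; 0 0 0)], sign=+1
Σ_t [0,1]: t=0:+1/12 t=1:−1/8 = -1/24
(3j)²=1/210 [(3 2 3; 0 -1 1)], sign=-1
⇒ 4πI² = 2/45
I = (-1)√(2/45/(4π)) = -0.05947080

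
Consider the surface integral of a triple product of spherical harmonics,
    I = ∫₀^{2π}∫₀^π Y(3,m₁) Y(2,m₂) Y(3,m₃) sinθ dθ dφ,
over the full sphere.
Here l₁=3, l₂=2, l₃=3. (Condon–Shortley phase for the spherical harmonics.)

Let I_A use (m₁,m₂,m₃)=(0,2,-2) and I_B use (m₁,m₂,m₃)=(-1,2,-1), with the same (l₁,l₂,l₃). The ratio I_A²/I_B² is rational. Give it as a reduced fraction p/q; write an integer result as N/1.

5/6

l's match ⇒ only the (l;m) 3-j factors differ between A and B.
A: triangle coeff Δ(3,2,3) = 1/3780; Σ_t [2,2]: t=2:+1/24 = 1/24; (3j)²=1/21 [(3 2 3; 0 2 -2)], sign=-1
B: triangle coeff Δ(3,2,3) = 1/3780; Σ_t [2,2]: t=2:+1/16 = 1/16; (3j)²=2/35 [(3 2 3; -1 2 -1)], sign=+1
I_A²/I_B² = (1/21)/(2/35) = 5/6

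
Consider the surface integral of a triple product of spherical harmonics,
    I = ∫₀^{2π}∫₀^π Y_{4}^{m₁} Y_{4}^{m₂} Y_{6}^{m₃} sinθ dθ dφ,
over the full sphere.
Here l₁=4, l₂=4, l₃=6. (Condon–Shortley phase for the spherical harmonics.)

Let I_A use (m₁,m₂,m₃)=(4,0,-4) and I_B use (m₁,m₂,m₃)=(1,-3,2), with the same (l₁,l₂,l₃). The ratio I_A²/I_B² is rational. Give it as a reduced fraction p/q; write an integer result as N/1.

Shared (l₁,l₂,l₃)=(4,4,6): N and (l;000)² cancel in I_A²/I_B².
A: Δ = 2!·6!·6!/15! = 1/1261260; Racah Σ t=0..0: t=0:+1/69120 = 1/69120; ⇒ 3j(4 4 6; 4 0 -4)² = 4/143, sgn +1
B: Δ = 2!·6!·6!/15! = 1/1261260; Racah Σ t=0..1: t=0:+1/8640 t=1:−1/34560 = 1/11520; ⇒ 3j(4 4 6; 1 -3 2)² = 3/143, sgn +1
I_A²/I_B² = (4/143)/(3/143) = 4/3

4/3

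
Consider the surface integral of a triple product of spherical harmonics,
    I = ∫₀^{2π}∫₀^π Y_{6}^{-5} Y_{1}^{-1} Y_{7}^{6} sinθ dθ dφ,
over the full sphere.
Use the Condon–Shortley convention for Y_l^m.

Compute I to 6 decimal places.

Checks pass: Σm=0; 14 even; l₃=7∈[5,7].
(2·6+1)(2·1+1)(2·7+1) = 585
Δ: 0! 12! 2! / 15! → 1/1365
sum: t=0:+1/518400 = 1/518400
3j²(6 1 7; 0 0 0) = Δ·Π!·Σ² = 7/195  (sign -1)
sum: t=0:+1/79833600 = 1/79833600
3j²(6 1 7; -5 -1 6) = Δ·Π!·Σ² = 2/35  (sign -1)
combine: 4πI² = 585·7/195·2/35 = 6/5
take √, sign +1: I = 0.30901936

0.309019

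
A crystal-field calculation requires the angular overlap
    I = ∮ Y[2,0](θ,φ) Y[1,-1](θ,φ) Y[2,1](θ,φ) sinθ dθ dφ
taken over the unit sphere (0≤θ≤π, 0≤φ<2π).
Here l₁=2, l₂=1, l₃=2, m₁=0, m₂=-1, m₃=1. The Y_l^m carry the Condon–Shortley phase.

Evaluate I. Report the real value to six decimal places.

0.000000

Σlᵢ=5 odd — θ-integrand is odd under cosθ→−cosθ; I=0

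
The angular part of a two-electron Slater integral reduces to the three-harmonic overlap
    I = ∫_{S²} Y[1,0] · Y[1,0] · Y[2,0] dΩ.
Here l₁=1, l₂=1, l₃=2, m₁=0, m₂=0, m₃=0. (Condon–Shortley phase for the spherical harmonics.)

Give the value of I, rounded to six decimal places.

0.252313

Checks pass: Σm=0; 4 even; l₃=2∈[0,2].
(2·1+1)(2·1+1)(2·2+1) = 45
Δ: 0! 2! 2! / 5! → 1/30
sum: t=0:+1/1 = 1/1
3j²(1 1 2; 0 0 0) = Δ·Π!·Σ² = 2/15  (sign +1)
(m-triple is (0,0,0) — same symbol as above.)
combine: 4πI² = 45·2/15·2/15 = 4/5
take √, sign +1: I = 0.25231325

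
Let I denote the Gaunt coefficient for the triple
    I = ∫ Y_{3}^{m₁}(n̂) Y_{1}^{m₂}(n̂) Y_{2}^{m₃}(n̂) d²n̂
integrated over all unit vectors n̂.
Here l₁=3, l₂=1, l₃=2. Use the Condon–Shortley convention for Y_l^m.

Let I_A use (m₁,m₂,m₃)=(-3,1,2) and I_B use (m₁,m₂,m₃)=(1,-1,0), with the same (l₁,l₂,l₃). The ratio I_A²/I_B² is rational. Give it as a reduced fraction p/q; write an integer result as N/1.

Shared (l₁,l₂,l₃)=(3,1,2): N and (l;000)² cancel in I_A²/I_B².
A: Δ = 2!·4!·0!/7! = 1/105; Racah Σ t=2..2: t=2:+1/48 = 1/48; ⇒ 3j(3 1 2; -3 1 2)² = 1/7, sgn +1
B: Δ = 2!·4!·0!/7! = 1/105; Racah Σ t=0..0: t=0:+1/8 = 1/8; ⇒ 3j(3 1 2; 1 -1 0)² = 2/35, sgn +1
I_A²/I_B² = (1/7)/(2/35) = 5/2

5/2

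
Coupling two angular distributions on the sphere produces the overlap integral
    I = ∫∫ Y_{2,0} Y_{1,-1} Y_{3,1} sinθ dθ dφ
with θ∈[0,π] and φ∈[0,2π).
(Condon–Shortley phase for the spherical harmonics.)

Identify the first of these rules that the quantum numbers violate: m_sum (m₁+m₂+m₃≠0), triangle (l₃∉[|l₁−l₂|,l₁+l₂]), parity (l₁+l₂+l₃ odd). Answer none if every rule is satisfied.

azimuthal sum: 0 − 1 + 1 = 0  ✓
1 ≤ 3 ≤ 3 (triangle on l)  ✓
L = 2 + 1 + 3 = 6 (even)  ✓

none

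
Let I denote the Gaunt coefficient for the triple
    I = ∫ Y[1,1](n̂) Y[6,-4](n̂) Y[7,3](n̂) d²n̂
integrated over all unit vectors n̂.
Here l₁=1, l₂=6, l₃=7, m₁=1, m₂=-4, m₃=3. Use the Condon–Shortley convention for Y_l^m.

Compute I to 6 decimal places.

-0.085707

Checks pass: Σm=0; 14 even; l₃=7∈[5,7].
(2·1+1)(2·6+1)(2·7+1) = 585
Δ: 0! 2! 12! / 15! → 1/1365
sum: t=0:+1/518400 = 1/518400
3j²(1 6 7; 0 0 0) = Δ·Π!·Σ² = 7/195  (sign -1)
sum: t=0:+1/14515200 = 1/14515200
3j²(1 6 7; 1 -4 3) = Δ·Π!·Σ² = 2/455  (sign +1)
combine: 4πI² = 585·7/195·2/455 = 6/65
take √, sign -1: I = -0.08570655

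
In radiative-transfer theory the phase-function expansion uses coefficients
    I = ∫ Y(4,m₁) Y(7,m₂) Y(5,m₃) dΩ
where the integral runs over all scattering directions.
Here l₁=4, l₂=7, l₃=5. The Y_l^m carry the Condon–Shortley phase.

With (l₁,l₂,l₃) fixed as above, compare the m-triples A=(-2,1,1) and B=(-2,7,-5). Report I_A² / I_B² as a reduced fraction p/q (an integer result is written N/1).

Same 4,7,5: normalisation and zero-m 3j drop out of the ratio.
A: Δ: 6! 2! 8! / 17! → 1/6126120; sum: t=4:+1/55296 t=5:−1/86400 t=6:+1/2073600 = 29/4147200; 3j²(4 7 5; -2 1 1) = Δ·Π!·Σ² = 841/145860  (sign +1)
B: Δ: 6! 2! 8! / 17! → 1/6126120; sum: t=6:+1/58060800 = 1/58060800; 3j²(4 7 5; -2 7 -5) = Δ·Π!·Σ² = 3/136  (sign +1)
I_A²/I_B² = (841/145860)/(3/136) = 1682/6435

1682/6435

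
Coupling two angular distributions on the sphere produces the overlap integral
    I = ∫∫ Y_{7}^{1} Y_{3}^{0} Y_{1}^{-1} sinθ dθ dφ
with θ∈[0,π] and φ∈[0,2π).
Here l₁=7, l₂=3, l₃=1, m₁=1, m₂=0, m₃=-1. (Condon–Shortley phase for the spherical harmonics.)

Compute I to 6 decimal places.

triangle: need 4≤l₃≤10, have 1; I=0

0.000000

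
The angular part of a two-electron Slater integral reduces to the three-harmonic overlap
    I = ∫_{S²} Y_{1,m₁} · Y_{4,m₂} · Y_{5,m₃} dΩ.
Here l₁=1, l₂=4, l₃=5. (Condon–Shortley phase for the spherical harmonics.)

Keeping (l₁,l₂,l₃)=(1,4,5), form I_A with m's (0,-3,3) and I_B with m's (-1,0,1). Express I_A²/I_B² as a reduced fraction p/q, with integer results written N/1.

Shared (l₁,l₂,l₃)=(1,4,5): N and (l;000)² cancel in I_A²/I_B².
A: Δ = 0!·2!·8!/11! = 1/495; Racah Σ t=0..0: t=0:+1/5040 = 1/5040; ⇒ 3j(1 4 5; 0 -3 3)² = 16/495, sgn +1
B: Δ = 0!·2!·8!/11! = 1/495; Racah Σ t=0..0: t=0:+1/1152 = 1/1152; ⇒ 3j(1 4 5; -1 0 1)² = 1/33, sgn +1
I_A²/I_B² = (16/495)/(1/33) = 16/15

16/15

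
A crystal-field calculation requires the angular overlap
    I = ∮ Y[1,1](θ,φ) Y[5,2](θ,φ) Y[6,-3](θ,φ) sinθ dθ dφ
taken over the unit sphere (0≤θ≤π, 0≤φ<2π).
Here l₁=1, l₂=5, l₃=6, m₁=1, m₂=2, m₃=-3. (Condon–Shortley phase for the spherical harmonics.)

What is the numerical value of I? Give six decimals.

-0.245154

m-sum 0 ✓  L=12 even ✓  4≤6≤6 ✓
Π(2lᵢ+1) = 3×11×13 = 429
triangle coeff Δ(1,5,6) = 1/858
Σ_t [0,0]: t=0:+1/14400 = 1/14400
(3j)²=6/143 [(1 5 6; 0 0 0)], sign=+1
Σ_t [0,0]: t=0:+1/60480 = 1/60480
(3j)²=6/143 [(1 5 6; 1 2 -3)], sign=-1
⇒ 4πI² = 108/143
I = (-1)√(108/143/(4π)) = -0.24515397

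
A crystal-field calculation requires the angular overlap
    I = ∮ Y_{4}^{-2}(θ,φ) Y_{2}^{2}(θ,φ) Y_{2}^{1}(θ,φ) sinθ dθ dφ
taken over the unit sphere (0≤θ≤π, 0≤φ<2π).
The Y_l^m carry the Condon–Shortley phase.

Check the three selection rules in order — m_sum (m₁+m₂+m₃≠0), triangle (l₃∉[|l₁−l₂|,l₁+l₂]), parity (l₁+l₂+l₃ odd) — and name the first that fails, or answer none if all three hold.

azimuthal sum: -2 + 2 + 1 = 1  ✗
2 ≤ 2 ≤ 6 (triangle on l)
L = 4 + 2 + 2 = 8 (even)

m_sum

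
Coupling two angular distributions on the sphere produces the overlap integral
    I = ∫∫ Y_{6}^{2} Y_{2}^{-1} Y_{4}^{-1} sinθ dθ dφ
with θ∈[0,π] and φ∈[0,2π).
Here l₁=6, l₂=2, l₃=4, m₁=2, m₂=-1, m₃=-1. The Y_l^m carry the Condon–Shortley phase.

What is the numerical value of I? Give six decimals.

Rules hold: Σm=0, L=12 even, 4≤4≤8.
N = 13·5·9 = 585
Δ = 4!·8!·0!/13! = 1/6435
Racah Σ t=2..2: t=2:+1/2304 = 1/2304
⇒ 3j(6 2 4; 0 0 0)² = 5/143, sgn +1
Racah Σ t=1..1: t=1:−1/4320 = -1/4320
⇒ 3j(6 2 4; 2 -1 -1)² = 224/6435, sgn +1
4πI² = N·(3j₀)²·(3jₘ)² = 1120/1573
I = +1·√(0.712015/4π) = 0.23803440

0.238034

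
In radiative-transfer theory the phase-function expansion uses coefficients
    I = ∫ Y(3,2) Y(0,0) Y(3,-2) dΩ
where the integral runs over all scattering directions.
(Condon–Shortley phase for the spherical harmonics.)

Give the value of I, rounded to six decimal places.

m-sum 0 ✓  L=6 even ✓  3≤3≤3 ✓
Π(2lᵢ+1) = 7×1×7 = 49
triangle coeff Δ(3,0,3) = 1/7
Σ_t [0,0]: t=0:+1/36 = 1/36
(3j)²=1/7 [(3 0 3; 0 0 0)], sign=-1
Σ_t [0,0]: t=0:+1/120 = 1/120
(3j)²=1/7 [(3 0 3; 2 0 -2)], sign=-1
⇒ 4πI² = 1/1
I = (+1)√(1/1/(4π)) = 0.28209479

0.282095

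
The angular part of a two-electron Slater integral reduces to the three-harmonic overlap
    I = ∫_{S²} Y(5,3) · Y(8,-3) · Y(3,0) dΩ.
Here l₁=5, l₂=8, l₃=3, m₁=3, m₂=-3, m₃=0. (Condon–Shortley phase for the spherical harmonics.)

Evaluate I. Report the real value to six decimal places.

Rules hold: Σm=0, L=16 even, 3≤3≤13.
N = 11·17·7 = 1309
Δ = 10!·0!·6!/17! = 1/136136
Racah Σ t=5..5: t=5:−1/518400 = -1/518400
⇒ 3j(5 8 3; 0 0 0)² = 56/2431, sgn +1
Racah Σ t=2..2: t=2:+1/2903040 = 1/2903040
⇒ 3j(5 8 3; 3 -3 0)² = 75/6188, sgn -1
4πI² = N·(3j₀)²·(3jₘ)² = 1050/2873
I = -1·√(0.365472/4π) = -0.17053829

-0.170538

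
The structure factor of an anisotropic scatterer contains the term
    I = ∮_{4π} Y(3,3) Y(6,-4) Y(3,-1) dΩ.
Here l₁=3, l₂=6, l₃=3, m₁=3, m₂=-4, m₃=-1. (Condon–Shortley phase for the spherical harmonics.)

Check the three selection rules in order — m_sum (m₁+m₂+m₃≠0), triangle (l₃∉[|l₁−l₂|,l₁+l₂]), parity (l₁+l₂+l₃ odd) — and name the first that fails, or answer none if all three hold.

m_sum

Σmᵢ = -2  ✗
l₃∈[|l₁−l₂|,l₁+l₂]=[3,9], have l₃=3
Σlᵢ = 12 ⇒ even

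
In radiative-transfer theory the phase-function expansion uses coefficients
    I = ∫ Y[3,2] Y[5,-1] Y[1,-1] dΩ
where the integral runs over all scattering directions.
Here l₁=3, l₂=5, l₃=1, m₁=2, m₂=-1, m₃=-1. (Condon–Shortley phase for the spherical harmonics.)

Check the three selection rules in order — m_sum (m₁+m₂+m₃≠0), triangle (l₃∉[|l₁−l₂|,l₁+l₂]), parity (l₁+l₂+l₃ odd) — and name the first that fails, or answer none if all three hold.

triangle

Σmᵢ = 0  ✓
l₃∈[|l₁−l₂|,l₁+l₂]=[2,8], have l₃=1  ✗
Σlᵢ = 9 ⇒ odd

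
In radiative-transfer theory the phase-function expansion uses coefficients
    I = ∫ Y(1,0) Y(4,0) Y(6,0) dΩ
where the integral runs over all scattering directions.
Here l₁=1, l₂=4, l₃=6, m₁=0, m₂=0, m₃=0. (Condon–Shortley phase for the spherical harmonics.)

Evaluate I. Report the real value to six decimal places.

0.000000

triangle: need 3≤l₃≤5, have 6; I=0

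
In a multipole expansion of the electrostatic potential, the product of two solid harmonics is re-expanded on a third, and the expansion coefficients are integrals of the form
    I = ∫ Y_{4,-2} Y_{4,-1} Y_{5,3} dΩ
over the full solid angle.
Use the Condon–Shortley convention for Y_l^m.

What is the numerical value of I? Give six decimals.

L=13 odd ⇒ parity kills the (l;000) factor ⇒ I = 0

0.000000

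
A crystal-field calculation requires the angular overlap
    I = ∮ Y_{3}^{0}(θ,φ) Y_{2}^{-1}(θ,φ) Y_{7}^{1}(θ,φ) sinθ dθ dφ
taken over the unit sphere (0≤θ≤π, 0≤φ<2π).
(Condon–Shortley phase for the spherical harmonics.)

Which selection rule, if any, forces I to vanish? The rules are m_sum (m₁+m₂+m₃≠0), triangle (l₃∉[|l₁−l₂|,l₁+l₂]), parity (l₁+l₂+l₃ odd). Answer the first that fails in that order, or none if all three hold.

triangle

azimuthal sum: 0 − 1 + 1 = 0  ✓
1 ≤ 7 ≤ 5 (triangle on l)  ✗
L = 3 + 2 + 7 = 12 (even)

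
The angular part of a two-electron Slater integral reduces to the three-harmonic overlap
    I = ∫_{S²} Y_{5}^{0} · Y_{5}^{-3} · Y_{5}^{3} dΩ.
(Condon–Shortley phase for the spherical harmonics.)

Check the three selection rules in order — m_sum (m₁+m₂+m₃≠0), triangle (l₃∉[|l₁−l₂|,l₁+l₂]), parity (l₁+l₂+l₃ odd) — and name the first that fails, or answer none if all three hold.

parity

azimuthal sum: 0 − 3 + 3 = 0  ✓
0 ≤ 5 ≤ 10 (triangle on l)  ✓
L = 5 + 5 + 5 = 15 (odd)  ✗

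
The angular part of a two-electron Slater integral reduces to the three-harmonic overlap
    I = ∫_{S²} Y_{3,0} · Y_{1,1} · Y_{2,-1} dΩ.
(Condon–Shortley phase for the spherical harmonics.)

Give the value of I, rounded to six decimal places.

Rules hold: Σm=0, L=6 even, 2≤2≤4.
N = 7·3·5 = 105
Δ = 2!·4!·0!/7! = 1/105
Racah Σ t=1..1: t=1:−1/4 = -1/4
⇒ 3j(3 1 2; 0 0 0)² = 3/35, sgn -1
Racah Σ t=2..2: t=2:+1/12 = 1/12
⇒ 3j(3 1 2; 0 1 -1)² = 1/35, sgn -1
4πI² = N·(3j₀)²·(3jₘ)² = 9/35
I = +1·√(0.257143/4π) = 0.14304817

0.143048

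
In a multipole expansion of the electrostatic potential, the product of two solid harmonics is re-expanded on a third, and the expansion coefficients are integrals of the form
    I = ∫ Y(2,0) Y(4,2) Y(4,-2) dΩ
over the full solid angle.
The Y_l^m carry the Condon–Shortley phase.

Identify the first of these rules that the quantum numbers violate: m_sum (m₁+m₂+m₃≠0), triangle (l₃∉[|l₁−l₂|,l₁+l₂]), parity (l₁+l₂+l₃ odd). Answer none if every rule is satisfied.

none

azimuthal sum: 0 + 2 − 2 = 0  ✓
2 ≤ 4 ≤ 6 (triangle on l)  ✓
L = 2 + 4 + 4 = 10 (even)  ✓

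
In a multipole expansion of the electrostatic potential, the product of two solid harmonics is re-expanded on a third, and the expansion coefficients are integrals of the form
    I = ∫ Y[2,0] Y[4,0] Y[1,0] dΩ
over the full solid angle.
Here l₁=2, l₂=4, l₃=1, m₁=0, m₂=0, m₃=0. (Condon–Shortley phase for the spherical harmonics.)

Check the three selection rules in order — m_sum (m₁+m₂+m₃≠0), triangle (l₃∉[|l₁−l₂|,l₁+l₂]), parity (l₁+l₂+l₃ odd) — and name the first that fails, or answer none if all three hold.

m₁+m₂+m₃ = 0 + 0 + 0 = 0  ✓
triangle: |2−4|=2 ≤ l₃=1 ≤ 2+4=6  ✗
parity: l₁+l₂+l₃ = 7 is odd

triangle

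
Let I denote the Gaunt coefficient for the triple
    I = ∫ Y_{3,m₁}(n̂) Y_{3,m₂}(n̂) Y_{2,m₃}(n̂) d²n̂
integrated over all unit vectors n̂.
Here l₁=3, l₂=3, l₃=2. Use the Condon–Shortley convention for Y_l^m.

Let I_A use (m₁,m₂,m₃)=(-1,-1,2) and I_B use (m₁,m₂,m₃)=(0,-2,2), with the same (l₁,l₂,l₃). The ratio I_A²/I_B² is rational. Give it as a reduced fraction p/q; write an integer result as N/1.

l's match ⇒ only the (l;m) 3-j factors differ between A and B.
A: triangle coeff Δ(3,3,2) = 1/3780; Σ_t [2,2]: t=2:+1/16 = 1/16; (3j)²=2/35 [(3 3 2; -1 -1 2)], sign=+1
B: triangle coeff Δ(3,3,2) = 1/3780; Σ_t [1,1]: t=1:−1/24 = -1/24; (3j)²=1/21 [(3 3 2; 0 -2 2)], sign=-1
I_A²/I_B² = (2/35)/(1/21) = 6/5

6/5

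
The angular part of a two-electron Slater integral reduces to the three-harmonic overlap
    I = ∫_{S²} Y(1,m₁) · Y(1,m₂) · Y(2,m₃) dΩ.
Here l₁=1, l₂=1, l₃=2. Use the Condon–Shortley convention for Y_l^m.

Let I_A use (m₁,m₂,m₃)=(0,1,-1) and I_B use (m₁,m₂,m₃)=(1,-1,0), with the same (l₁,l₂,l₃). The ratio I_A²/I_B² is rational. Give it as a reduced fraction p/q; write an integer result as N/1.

3/1

Same 1,1,2: normalisation and zero-m 3j drop out of the ratio.
A: Δ: 0! 2! 2! / 5! → 1/30; sum: t=0:+1/2 = 1/2; 3j²(1 1 2; 0 1 -1) = Δ·Π!·Σ² = 1/10  (sign -1)
B: Δ: 0! 2! 2! / 5! → 1/30; sum: t=0:+1/4 = 1/4; 3j²(1 1 2; 1 -1 0) = Δ·Π!·Σ² = 1/30  (sign +1)
I_A²/I_B² = (1/10)/(1/30) = 3/1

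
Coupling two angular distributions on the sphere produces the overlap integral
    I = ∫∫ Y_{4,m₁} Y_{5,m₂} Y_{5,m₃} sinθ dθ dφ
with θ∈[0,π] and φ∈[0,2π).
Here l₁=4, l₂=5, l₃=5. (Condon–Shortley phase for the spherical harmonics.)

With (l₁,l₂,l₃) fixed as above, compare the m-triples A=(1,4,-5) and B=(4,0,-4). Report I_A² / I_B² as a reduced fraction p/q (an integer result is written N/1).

2/1

Same 4,5,5: normalisation and zero-m 3j drop out of the ratio.
A: Δ: 4! 4! 6! / 15! → 1/3153150; sum: t=3:−1/103680 = -1/103680; 3j²(4 5 5; 1 4 -5) = Δ·Π!·Σ² = 4/143  (sign -1)
B: Δ: 4! 4! 6! / 15! → 1/3153150; sum: t=0:+1/69120 = 1/69120; 3j²(4 5 5; 4 0 -4) = Δ·Π!·Σ² = 2/143  (sign -1)
I_A²/I_B² = (4/143)/(2/143) = 2/1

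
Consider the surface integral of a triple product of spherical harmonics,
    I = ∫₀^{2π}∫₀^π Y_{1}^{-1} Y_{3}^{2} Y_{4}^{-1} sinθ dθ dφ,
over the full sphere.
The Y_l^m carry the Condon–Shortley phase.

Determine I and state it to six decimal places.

-0.106622

Rules hold: Σm=0, L=8 even, 2≤4≤4.
N = 3·7·9 = 189
Δ = 0!·2!·6!/9! = 1/252
Racah Σ t=0..0: t=0:+1/36 = 1/36
⇒ 3j(1 3 4; 0 0 0)² = 4/63, sgn +1
Racah Σ t=0..0: t=0:+1/240 = 1/240
⇒ 3j(1 3 4; -1 2 -1)² = 1/84, sgn -1
4πI² = N·(3j₀)²·(3jₘ)² = 1/7
I = -1·√(0.142857/4π) = -0.10662181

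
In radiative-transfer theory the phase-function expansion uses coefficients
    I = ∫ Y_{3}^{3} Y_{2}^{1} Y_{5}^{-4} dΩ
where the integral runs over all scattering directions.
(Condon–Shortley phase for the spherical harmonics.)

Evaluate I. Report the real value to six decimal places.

0.219610

Rules hold: Σm=0, L=10 even, 1≤5≤5.
N = 7·5·11 = 385
Δ = 0!·6!·4!/11! = 1/2310
Racah Σ t=0..0: t=0:+1/144 = 1/144
⇒ 3j(3 2 5; 0 0 0)² = 10/231, sgn -1
Racah Σ t=0..0: t=0:+1/4320 = 1/4320
⇒ 3j(3 2 5; 3 1 -4)² = 2/55, sgn -1
4πI² = N·(3j₀)²·(3jₘ)² = 20/33
I = +1·√(0.606061/4π) = 0.21961050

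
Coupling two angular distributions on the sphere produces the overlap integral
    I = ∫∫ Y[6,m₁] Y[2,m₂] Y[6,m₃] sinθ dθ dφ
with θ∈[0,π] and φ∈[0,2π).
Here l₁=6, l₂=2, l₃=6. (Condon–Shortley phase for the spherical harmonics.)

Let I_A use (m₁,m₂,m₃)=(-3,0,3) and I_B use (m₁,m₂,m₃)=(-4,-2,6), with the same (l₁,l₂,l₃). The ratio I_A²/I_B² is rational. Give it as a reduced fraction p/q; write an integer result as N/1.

25/44

l's match ⇒ only the (l;m) 3-j factors differ between A and B.
A: triangle coeff Δ(6,2,6) = 1/90090; Σ_t [0,2]: t=0:+1/1451520 t=1:−1/80640 t=2:+1/120960 = -1/290304; (3j)²=5/2002 [(6 2 6; -3 0 3)], sign=+1
B: triangle coeff Δ(6,2,6) = 1/90090; Σ_t [0,0]: t=0:+1/14515200 = 1/14515200; (3j)²=2/455 [(6 2 6; -4 -2 6)], sign=+1
I_A²/I_B² = (5/2002)/(2/455) = 25/44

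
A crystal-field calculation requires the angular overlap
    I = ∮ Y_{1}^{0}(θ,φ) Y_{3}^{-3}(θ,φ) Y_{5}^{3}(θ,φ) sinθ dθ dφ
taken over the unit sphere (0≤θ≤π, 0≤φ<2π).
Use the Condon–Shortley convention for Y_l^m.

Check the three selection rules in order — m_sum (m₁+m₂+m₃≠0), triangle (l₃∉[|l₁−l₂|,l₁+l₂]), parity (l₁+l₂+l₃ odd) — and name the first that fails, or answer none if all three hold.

triangle

Σmᵢ = 0  ✓
l₃∈[|l₁−l₂|,l₁+l₂]=[2,4], have l₃=5  ✗
Σlᵢ = 9 ⇒ odd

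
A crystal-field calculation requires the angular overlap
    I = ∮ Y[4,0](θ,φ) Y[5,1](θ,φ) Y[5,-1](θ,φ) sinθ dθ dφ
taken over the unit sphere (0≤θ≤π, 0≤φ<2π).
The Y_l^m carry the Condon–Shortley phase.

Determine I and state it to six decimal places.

-0.086798

m-sum 0 ✓  L=14 even ✓  1≤5≤9 ✓
Π(2lᵢ+1) = 9×11×11 = 1089
triangle coeff Δ(4,5,5) = 1/3153150
Σ_t [0,4]: t=0:+1/69120 t=1:−1/1728 t=2:+1/576 t=3:−1/1728 t=4:+1/69120 = 7/11520
(3j)²=2/143 [(4 5 5; 0 0 0)], sign=-1
Σ_t [0,4]: t=0:+1/414720 t=1:−1/4320 t=2:+1/768 t=3:−1/1296 t=4:+1/27648 = 7/20736
(3j)²=8/1287 [(4 5 5; 0 1 -1)], sign=+1
⇒ 4πI² = 16/169
I = (-1)√(16/169/(4π)) = -0.08679840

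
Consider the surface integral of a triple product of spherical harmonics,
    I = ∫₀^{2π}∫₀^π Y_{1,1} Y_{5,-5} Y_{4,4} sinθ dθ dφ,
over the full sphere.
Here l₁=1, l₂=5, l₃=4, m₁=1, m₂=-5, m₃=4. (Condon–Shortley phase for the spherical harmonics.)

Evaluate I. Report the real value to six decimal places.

Checks pass: Σm=0; 10 even; l₃=4∈[4,6].
(2·1+1)(2·5+1)(2·4+1) = 297
Δ: 2! 0! 8! / 11! → 1/495
sum: t=1:−1/576 = -1/576
3j²(1 5 4; 0 0 0) = Δ·Π!·Σ² = 5/99  (sign -1)
sum: t=0:+1/80640 = 1/80640
3j²(1 5 4; 1 -5 4) = Δ·Π!·Σ² = 1/11  (sign +1)
combine: 4πI² = 297·5/99·1/11 = 15/11
take √, sign -1: I = -0.32941575

-0.329416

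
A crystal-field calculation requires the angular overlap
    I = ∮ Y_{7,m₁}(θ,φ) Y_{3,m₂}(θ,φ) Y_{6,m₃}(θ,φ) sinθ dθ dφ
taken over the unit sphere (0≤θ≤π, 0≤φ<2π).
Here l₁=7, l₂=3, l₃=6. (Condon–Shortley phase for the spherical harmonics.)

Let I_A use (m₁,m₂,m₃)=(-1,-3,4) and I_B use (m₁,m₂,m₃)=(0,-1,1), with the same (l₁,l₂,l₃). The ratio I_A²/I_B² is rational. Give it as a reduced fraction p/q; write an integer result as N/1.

10125/56

Same 7,3,6: normalisation and zero-m 3j drop out of the ratio.
A: Δ: 4! 10! 2! / 17! → 1/2042040; sum: t=0:+1/3870720 = 1/3870720; 3j²(7 3 6; -1 -3 4) = Δ·Π!·Σ² = 675/136136  (sign +1)
B: Δ: 4! 10! 2! / 17! → 1/2042040; sum: t=0:+1/1451520 t=1:−1/103680 t=2:+1/115200 = -1/3628800; 3j²(7 3 6; 0 -1 1) = Δ·Π!·Σ² = 1/36465  (sign +1)
I_A²/I_B² = (675/136136)/(1/36465) = 10125/56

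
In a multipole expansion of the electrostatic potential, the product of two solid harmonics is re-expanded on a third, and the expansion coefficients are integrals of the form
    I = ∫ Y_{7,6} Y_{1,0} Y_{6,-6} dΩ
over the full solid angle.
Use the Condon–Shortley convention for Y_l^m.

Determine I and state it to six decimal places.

0.126157

Rules hold: Σm=0, L=14 even, 6≤6≤8.
N = 15·3·13 = 585
Δ = 2!·12!·0!/15! = 1/1365
Racah Σ t=1..1: t=1:−1/518400 = -1/518400
⇒ 3j(7 1 6; 0 0 0)² = 7/195, sgn -1
Racah Σ t=1..1: t=1:−1/479001600 = -1/479001600
⇒ 3j(7 1 6; 6 0 -6)² = 1/105, sgn -1
4πI² = N·(3j₀)²·(3jₘ)² = 1/5
I = +1·√(0.2/4π) = 0.12615663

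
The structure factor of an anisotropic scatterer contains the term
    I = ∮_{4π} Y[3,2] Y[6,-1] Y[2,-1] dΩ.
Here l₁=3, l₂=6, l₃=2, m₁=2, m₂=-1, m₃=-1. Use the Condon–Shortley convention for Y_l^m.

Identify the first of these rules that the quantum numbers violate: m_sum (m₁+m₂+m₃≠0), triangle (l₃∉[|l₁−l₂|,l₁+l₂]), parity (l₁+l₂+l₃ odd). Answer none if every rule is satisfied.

triangle

m₁+m₂+m₃ = 2 − 1 − 1 = 0  ✓
triangle: |3−6|=3 ≤ l₃=2 ≤ 3+6=9  ✗
parity: l₁+l₂+l₃ = 11 is odd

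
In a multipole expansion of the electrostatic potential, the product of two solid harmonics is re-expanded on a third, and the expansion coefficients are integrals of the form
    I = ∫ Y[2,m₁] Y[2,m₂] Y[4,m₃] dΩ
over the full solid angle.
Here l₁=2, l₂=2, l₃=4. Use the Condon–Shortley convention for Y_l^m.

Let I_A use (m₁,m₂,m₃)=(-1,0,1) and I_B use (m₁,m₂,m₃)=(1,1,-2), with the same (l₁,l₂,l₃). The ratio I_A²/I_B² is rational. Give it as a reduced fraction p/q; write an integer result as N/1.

3/4

Same 2,2,4: normalisation and zero-m 3j drop out of the ratio.
A: Δ: 0! 4! 4! / 9! → 1/630; sum: t=0:+1/24 = 1/24; 3j²(2 2 4; -1 0 1) = Δ·Π!·Σ² = 1/21  (sign -1)
B: Δ: 0! 4! 4! / 9! → 1/630; sum: t=0:+1/36 = 1/36; 3j²(2 2 4; 1 1 -2) = Δ·Π!·Σ² = 4/63  (sign +1)
I_A²/I_B² = (1/21)/(4/63) = 3/4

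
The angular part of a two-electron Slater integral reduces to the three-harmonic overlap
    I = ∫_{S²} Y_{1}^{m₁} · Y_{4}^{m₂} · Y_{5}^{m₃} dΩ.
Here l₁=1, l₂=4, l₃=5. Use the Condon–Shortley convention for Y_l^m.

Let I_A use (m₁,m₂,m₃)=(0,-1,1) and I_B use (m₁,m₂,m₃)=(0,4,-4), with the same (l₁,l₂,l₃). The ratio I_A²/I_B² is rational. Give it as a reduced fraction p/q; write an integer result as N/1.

8/3

Same 1,4,5: normalisation and zero-m 3j drop out of the ratio.
A: Δ: 0! 2! 8! / 11! → 1/495; sum: t=0:+1/720 = 1/720; 3j²(1 4 5; 0 -1 1) = Δ·Π!·Σ² = 8/165  (sign +1)
B: Δ: 0! 2! 8! / 11! → 1/495; sum: t=0:+1/40320 = 1/40320; 3j²(1 4 5; 0 4 -4) = Δ·Π!·Σ² = 1/55  (sign -1)
I_A²/I_B² = (8/165)/(1/55) = 8/3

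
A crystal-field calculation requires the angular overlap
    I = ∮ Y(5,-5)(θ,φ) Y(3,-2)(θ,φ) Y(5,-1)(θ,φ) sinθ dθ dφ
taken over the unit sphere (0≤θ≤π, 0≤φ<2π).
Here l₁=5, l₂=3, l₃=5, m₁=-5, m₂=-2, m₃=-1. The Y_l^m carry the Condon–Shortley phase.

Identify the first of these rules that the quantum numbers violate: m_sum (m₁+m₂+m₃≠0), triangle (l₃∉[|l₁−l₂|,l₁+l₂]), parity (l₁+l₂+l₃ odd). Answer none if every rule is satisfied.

Σmᵢ = -8  ✗
l₃∈[|l₁−l₂|,l₁+l₂]=[2,8], have l₃=5
Σlᵢ = 13 ⇒ odd

m_sum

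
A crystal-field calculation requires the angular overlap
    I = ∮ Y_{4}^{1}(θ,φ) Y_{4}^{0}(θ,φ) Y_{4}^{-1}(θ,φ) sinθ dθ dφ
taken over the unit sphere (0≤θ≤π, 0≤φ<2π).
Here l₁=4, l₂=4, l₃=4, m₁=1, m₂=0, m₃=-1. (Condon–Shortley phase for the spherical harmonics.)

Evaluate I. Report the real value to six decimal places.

Rules hold: Σm=0, L=12 even, 0≤4≤8.
N = 9·9·9 = 729
Δ = 4!·4!·4!/13! = 1/450450
Racah Σ t=0..4: t=0:+1/13824 t=1:−1/216 t=2:+1/64 t=3:−1/216 t=4:+1/13824 = 5/768
⇒ 3j(4 4 4; 0 0 0)² = 18/1001, sgn +1
Racah Σ t=0..3: t=0:+1/3456 t=1:−1/144 t=2:+1/96 t=3:−1/864 = 1/384
⇒ 3j(4 4 4; 1 0 -1)² = 9/2002, sgn -1
4πI² = N·(3j₀)²·(3jₘ)² = 59049/1002001
I = -1·√(0.0589311/4π) = -0.06848055

-0.068481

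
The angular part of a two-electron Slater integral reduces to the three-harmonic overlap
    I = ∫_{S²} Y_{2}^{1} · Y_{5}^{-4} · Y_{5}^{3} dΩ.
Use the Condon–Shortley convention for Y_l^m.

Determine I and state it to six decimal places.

Checks pass: Σm=0; 12 even; l₃=5∈[3,7].
(2·2+1)(2·5+1)(2·5+1) = 605
Δ: 2! 2! 8! / 13! → 1/38610
sum: t=0:+1/2880 t=1:−1/576 t=2:+1/2880 = -1/960
3j²(2 5 5; 0 0 0) = Δ·Π!·Σ² = 10/429  (sign +1)
sum: t=0:+1/10080 t=1:−1/80640 = 1/11520
3j²(2 5 5; 1 -4 3) = Δ·Π!·Σ² = 49/1430  (sign +1)
combine: 4πI² = 605·10/429·49/1430 = 245/507
take √, sign +1: I = 0.19609844

0.196098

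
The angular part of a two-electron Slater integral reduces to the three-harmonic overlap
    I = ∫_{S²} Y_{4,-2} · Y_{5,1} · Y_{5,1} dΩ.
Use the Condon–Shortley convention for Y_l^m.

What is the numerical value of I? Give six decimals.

Rules hold: Σm=0, L=14 even, 1≤5≤9.
N = 9·11·11 = 1089
Δ = 4!·4!·6!/15! = 1/3153150
Racah Σ t=0..4: t=0:+1/69120 t=1:−1/1728 t=2:+1/576 t=3:−1/1728 t=4:+1/69120 = 7/11520
⇒ 3j(4 5 5; 0 0 0)² = 2/143, sgn -1
Racah Σ t=2..4: t=2:+1/4608 t=3:−1/1296 t=4:+1/4608 = -7/20736
⇒ 3j(4 5 5; -2 1 1)² = 20/1287, sgn -1
4πI² = N·(3j₀)²·(3jₘ)² = 40/169
I = +1·√(0.236686/4π) = 0.13724032

0.137240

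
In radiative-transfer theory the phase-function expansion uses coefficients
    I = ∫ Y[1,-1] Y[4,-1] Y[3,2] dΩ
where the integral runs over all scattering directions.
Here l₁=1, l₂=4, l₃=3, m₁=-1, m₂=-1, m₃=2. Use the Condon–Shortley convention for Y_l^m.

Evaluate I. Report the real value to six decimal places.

Rules hold: Σm=0, L=8 even, 3≤3≤5.
N = 3·9·7 = 189
Δ = 2!·0!·6!/9! = 1/252
Racah Σ t=1..1: t=1:−1/36 = -1/36
⇒ 3j(1 4 3; 0 0 0)² = 4/63, sgn +1
Racah Σ t=2..2: t=2:+1/240 = 1/240
⇒ 3j(1 4 3; -1 -1 2)² = 1/84, sgn -1
4πI² = N·(3j₀)²·(3jₘ)² = 1/7
I = -1·√(0.142857/4π) = -0.10662181

-0.106622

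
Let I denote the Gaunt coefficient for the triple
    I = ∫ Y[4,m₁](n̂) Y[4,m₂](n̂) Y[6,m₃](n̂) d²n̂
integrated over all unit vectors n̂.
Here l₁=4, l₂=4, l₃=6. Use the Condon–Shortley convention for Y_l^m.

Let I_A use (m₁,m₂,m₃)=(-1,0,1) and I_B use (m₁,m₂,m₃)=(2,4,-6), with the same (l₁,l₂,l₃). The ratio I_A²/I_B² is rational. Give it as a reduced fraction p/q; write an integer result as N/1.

l's match ⇒ only the (l;m) 3-j factors differ between A and B.
A: triangle coeff Δ(4,4,6) = 1/1261260; Σ_t [0,2]: t=0:+1/11520 t=1:−1/1728 t=2:+1/3456 = -7/34560; (3j)²=7/858 [(4 4 6; -1 0 1)], sign=+1
B: triangle coeff Δ(4,4,6) = 1/1261260; Σ_t [2,2]: t=2:+1/1036800 = 1/1036800; (3j)²=4/195 [(4 4 6; 2 4 -6)], sign=+1
I_A²/I_B² = (7/858)/(4/195) = 35/88

35/88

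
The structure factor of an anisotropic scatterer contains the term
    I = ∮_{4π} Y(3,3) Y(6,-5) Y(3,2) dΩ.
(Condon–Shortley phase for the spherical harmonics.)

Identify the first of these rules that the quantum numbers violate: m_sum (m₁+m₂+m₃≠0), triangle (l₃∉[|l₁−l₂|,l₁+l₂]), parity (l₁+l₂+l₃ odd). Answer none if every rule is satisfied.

Σmᵢ = 0  ✓
l₃∈[|l₁−l₂|,l₁+l₂]=[3,9], have l₃=3  ✓
Σlᵢ = 12 ⇒ even  ✓

none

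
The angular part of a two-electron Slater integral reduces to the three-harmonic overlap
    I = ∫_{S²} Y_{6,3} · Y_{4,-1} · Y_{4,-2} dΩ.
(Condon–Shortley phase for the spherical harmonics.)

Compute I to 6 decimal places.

Rules hold: Σm=0, L=14 even, 2≤4≤10.
N = 13·9·9 = 1053
Δ = 6!·6!·2!/15! = 1/1261260
Racah Σ t=2..4: t=2:+1/4608 t=3:−1/1296 t=4:+1/4608 = -7/20736
⇒ 3j(6 4 4; 0 0 0)² = 20/1287, sgn -1
Racah Σ t=1..3: t=1:−1/11520 t=2:+1/5760 t=3:−1/51840 = 7/103680
⇒ 3j(6 4 4; 3 -1 -2)² = 7/858, sgn +1
4πI² = N·(3j₀)²·(3jₘ)² = 210/1573
I = -1·√(0.133503/4π) = -0.10307192

-0.103072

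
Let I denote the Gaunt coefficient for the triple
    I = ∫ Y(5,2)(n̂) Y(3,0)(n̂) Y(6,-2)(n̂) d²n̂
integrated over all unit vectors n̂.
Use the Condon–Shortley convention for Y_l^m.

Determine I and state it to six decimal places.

0.058844

Checks pass: Σm=0; 14 even; l₃=6∈[2,8].
(2·5+1)(2·3+1)(2·6+1) = 1001
Δ: 2! 8! 4! / 15! → 1/675675
sum: t=0:+1/8640 t=1:−1/2304 t=2:+1/8640 = -7/34560
3j²(5 3 6; 0 0 0) = Δ·Π!·Σ² = 7/429  (sign -1)
sum: t=0:+1/8640 t=1:−1/5760 t=2:+1/60480 = -1/24192
3j²(5 3 6; 2 0 -2) = Δ·Π!·Σ² = 8/3003  (sign -1)
combine: 4πI² = 1001·7/429·8/3003 = 56/1287
take √, sign +1: I = 0.05884368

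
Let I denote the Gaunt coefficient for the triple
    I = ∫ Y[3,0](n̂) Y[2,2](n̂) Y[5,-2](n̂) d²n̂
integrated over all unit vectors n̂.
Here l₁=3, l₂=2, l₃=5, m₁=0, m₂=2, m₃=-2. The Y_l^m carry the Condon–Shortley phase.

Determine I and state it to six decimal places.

Checks pass: Σm=0; 10 even; l₃=5∈[1,5].
(2·3+1)(2·2+1)(2·5+1) = 385
Δ: 0! 6! 4! / 11! → 1/2310
sum: t=0:+1/144 = 1/144
3j²(3 2 5; 0 0 0) = Δ·Π!·Σ² = 10/231  (sign -1)
sum: t=0:+1/864 = 1/864
3j²(3 2 5; 0 2 -2) = Δ·Π!·Σ² = 1/66  (sign -1)
combine: 4πI² = 385·10/231·1/66 = 25/99
take √, sign +1: I = 0.14175797

0.141758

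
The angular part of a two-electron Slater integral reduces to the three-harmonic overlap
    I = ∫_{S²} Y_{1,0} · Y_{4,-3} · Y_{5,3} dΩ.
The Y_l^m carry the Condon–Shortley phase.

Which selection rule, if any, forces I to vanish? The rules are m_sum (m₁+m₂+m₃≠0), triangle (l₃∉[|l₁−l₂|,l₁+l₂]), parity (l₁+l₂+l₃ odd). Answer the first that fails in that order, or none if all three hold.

none

azimuthal sum: 0 − 3 + 3 = 0  ✓
3 ≤ 5 ≤ 5 (triangle on l)  ✓
L = 1 + 4 + 5 = 10 (even)  ✓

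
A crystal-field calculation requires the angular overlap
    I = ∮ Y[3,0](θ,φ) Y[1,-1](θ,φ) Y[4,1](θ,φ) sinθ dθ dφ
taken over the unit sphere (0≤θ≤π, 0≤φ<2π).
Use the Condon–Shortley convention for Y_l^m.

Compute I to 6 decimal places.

-0.194664

Rules hold: Σm=0, L=8 even, 2≤4≤4.
N = 7·3·9 = 189
Δ = 0!·6!·2!/9! = 1/252
Racah Σ t=0..0: t=0:+1/36 = 1/36
⇒ 3j(3 1 4; 0 0 0)² = 4/63, sgn +1
Racah Σ t=0..0: t=0:+1/72 = 1/72
⇒ 3j(3 1 4; 0 -1 1)² = 5/126, sgn -1
4πI² = N·(3j₀)²·(3jₘ)² = 10/21
I = -1·√(0.47619/4π) = -0.19466390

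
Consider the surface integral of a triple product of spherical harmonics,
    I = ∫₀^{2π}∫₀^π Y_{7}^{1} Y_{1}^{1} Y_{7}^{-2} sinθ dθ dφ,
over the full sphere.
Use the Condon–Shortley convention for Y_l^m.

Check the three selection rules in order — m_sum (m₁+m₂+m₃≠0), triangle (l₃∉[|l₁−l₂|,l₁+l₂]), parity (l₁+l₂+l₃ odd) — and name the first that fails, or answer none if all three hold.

azimuthal sum: 1 + 1 − 2 = 0  ✓
6 ≤ 7 ≤ 8 (triangle on l)  ✓
L = 7 + 1 + 7 = 15 (odd)  ✗

parity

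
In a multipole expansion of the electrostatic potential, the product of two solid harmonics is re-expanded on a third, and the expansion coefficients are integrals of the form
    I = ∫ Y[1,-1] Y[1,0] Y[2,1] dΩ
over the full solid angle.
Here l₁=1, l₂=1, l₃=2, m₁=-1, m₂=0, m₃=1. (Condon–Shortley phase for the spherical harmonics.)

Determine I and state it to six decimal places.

-0.218510

Rules hold: Σm=0, L=4 even, 0≤2≤2.
N = 3·3·5 = 45
Δ = 0!·2!·2!/5! = 1/30
Racah Σ t=0..0: t=0:+1/1 = 1/1
⇒ 3j(1 1 2; 0 0 0)² = 2/15, sgn +1
Racah Σ t=0..0: t=0:+1/2 = 1/2
⇒ 3j(1 1 2; -1 0 1)² = 1/10, sgn -1
4πI² = N·(3j₀)²·(3jₘ)² = 3/5
I = -1·√(0.6/4π) = -0.21850969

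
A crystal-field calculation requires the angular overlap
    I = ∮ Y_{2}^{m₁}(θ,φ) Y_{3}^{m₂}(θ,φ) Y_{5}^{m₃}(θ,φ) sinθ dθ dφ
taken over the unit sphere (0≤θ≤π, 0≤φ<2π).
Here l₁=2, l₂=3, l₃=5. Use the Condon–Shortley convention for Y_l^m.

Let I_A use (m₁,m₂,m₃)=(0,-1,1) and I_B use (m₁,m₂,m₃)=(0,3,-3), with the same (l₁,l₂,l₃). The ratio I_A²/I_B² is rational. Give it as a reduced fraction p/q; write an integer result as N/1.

Same 2,3,5: normalisation and zero-m 3j drop out of the ratio.
A: Δ: 0! 4! 6! / 11! → 1/2310; sum: t=0:+1/192 = 1/192; 3j²(2 3 5; 0 -1 1) = Δ·Π!·Σ² = 3/77  (sign +1)
B: Δ: 0! 4! 6! / 11! → 1/2310; sum: t=0:+1/2880 = 1/2880; 3j²(2 3 5; 0 3 -3) = Δ·Π!·Σ² = 2/165  (sign +1)
I_A²/I_B² = (3/77)/(2/165) = 45/14

45/14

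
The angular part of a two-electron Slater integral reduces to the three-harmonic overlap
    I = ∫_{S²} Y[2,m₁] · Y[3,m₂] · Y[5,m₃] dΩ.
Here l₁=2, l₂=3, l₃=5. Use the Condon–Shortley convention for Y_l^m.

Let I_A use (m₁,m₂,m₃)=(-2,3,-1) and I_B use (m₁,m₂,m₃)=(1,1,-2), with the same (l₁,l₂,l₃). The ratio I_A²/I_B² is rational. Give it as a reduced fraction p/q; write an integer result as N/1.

Same 2,3,5: normalisation and zero-m 3j drop out of the ratio.
A: Δ: 0! 4! 6! / 11! → 1/2310; sum: t=0:+1/17280 = 1/17280; 3j²(2 3 5; -2 3 -1) = Δ·Π!·Σ² = 1/2310  (sign +1)
B: Δ: 0! 4! 6! / 11! → 1/2310; sum: t=0:+1/288 = 1/288; 3j²(2 3 5; 1 1 -2) = Δ·Π!·Σ² = 1/22  (sign -1)
I_A²/I_B² = (1/2310)/(1/22) = 1/105

1/105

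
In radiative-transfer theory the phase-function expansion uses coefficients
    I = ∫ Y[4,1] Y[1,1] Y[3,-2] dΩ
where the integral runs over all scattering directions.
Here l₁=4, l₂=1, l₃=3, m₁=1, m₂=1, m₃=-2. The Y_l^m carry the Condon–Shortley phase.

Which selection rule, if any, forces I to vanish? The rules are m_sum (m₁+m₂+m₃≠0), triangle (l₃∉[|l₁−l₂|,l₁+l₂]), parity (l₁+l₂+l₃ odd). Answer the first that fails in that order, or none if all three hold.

Σmᵢ = 0  ✓
l₃∈[|l₁−l₂|,l₁+l₂]=[3,5], have l₃=3  ✓
Σlᵢ = 8 ⇒ even  ✓

none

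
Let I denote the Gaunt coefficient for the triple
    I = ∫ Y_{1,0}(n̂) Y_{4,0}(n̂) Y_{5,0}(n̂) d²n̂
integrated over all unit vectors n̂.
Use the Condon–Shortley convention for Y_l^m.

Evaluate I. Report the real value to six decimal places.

Checks pass: Σm=0; 10 even; l₃=5∈[3,5].
(2·1+1)(2·4+1)(2·5+1) = 297
Δ: 0! 2! 8! / 11! → 1/495
sum: t=0:+1/576 = 1/576
3j²(1 4 5; 0 0 0) = Δ·Π!·Σ² = 5/99  (sign -1)
(m-triple is (0,0,0) — same symbol as above.)
combine: 4πI² = 297·5/99·5/99 = 25/33
take √, sign +1: I = 0.24553200

0.245532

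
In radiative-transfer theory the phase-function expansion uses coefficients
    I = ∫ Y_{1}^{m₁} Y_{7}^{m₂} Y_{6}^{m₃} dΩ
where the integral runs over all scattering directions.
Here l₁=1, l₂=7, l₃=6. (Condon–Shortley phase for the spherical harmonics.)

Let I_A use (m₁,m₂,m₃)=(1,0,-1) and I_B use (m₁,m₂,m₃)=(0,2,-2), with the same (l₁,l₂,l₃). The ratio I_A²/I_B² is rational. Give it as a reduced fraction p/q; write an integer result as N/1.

7/15

Shared (l₁,l₂,l₃)=(1,7,6): N and (l;000)² cancel in I_A²/I_B².
A: Δ = 2!·0!·12!/15! = 1/1365; Racah Σ t=0..0: t=0:+1/1209600 = 1/1209600; ⇒ 3j(1 7 6; 1 0 -1)² = 1/65, sgn -1
B: Δ = 2!·0!·12!/15! = 1/1365; Racah Σ t=1..1: t=1:−1/967680 = -1/967680; ⇒ 3j(1 7 6; 0 2 -2)² = 3/91, sgn -1
I_A²/I_B² = (1/65)/(3/91) = 7/15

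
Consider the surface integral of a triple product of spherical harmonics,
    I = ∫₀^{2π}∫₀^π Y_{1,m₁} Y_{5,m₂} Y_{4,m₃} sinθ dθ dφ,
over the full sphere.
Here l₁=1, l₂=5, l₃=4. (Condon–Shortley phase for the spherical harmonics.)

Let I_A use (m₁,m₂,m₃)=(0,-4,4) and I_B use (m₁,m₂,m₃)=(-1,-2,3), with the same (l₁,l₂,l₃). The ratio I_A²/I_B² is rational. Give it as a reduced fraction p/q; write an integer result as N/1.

l's match ⇒ only the (l;m) 3-j factors differ between A and B.
A: triangle coeff Δ(1,5,4) = 1/495; Σ_t [1,1]: t=1:−1/40320 = -1/40320; (3j)²=1/55 [(1 5 4; 0 -4 4)], sign=-1
B: triangle coeff Δ(1,5,4) = 1/495; Σ_t [2,2]: t=2:+1/10080 = 1/10080; (3j)²=1/165 [(1 5 4; -1 -2 3)], sign=-1
I_A²/I_B² = (1/55)/(1/165) = 3/1

3/1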